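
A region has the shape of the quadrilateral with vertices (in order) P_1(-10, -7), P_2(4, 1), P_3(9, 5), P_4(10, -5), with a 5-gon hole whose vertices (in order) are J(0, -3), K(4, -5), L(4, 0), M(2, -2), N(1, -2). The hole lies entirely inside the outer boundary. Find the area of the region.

Outer boundary:
Σ = (18) + (11) + (-95) + (-120) = -186
Area = |Σ|/2 = 93.
Hole:
J→K: (0)(-5) − (4)(-3) = 12
K→L: (4)(0) − (4)(-5) = 20
L→M: (4)(-2) − (2)(0) = -8
M→N: (2)(-2) − (1)(-2) = -2
N→J: (1)(-3) − (0)(-2) = -3
Σ = 19
Area = |Σ|/2 = 9.5.
Net area = 93 − 9.5 = 83.5.

83.5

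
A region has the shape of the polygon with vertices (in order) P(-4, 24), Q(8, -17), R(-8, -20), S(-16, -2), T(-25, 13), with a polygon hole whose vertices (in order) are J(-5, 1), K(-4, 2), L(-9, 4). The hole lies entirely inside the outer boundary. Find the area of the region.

Outer boundary:
Apply the shoelace (surveyor's) formula: 2A = Σ (x_i·y_{i+1} − x_{i+1}·y_i), indices taken mod 5.
Σ = (-124) + (-296) + (-304) + (-258) + (-548) = -1530
Area = |Σ|/2 = 765.
Hole:
Σ = (-6) + (2) + (11) = 7
Area = |Σ|/2 = 3.5.
Net area = 765 − 3.5 = 761.5.

761.5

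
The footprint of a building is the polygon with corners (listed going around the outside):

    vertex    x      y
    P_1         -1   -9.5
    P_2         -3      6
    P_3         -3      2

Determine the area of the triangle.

4

Apply the shoelace (surveyor's) formula: 2A = Σ (x_i·y_{i+1} − x_{i+1}·y_i), indices taken mod 3.
P_1→P_2: (-1)(6) − (-3)(-9.5) = -34.5
P_2→P_3: (-3)(2) − (-3)(6) = 12
P_3→P_1: (-3)(-9.5) − (-1)(2) = 30.5
Σ = 8
Area = |Σ|/2 = 4.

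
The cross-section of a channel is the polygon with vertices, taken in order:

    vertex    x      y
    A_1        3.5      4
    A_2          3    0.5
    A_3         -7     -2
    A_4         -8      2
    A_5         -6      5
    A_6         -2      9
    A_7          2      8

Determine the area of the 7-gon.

84.375

Apply the shoelace formula: 2A = Σ (x_i·y_{i+1} − x_{i+1}·y_i), indices taken mod 7.
Cross-terms: -10.25, -2.5, -30, -28, -44, -34, -20  ⇒  Σ = -168.75
Area = |Σ|/2 = 84.375.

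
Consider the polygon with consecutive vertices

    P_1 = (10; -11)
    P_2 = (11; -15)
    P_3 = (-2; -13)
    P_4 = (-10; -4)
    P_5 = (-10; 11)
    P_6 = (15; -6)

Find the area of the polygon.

Apply the shoelace (surveyor's) formula: 2A = Σ (x_i·y_{i+1} − x_{i+1}·y_i), indices taken mod 6.
P_1→P_2: (10)(-15) − (11)(-11) = -29
P_2→P_3: (11)(-13) − (-2)(-15) = -173
P_3→P_4: (-2)(-4) − (-10)(-13) = -122
P_4→P_5: (-10)(11) − (-10)(-4) = -150
P_5→P_6: (-10)(-6) − (15)(11) = -105
P_6→P_1: (15)(-11) − (10)(-6) = -105
Σ = -684
Area = |Σ|/2 = 342.

342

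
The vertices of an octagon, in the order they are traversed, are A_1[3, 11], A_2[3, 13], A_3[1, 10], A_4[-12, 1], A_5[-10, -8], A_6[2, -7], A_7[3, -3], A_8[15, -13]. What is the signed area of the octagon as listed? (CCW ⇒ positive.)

280.5

A_1→A_2: (3)(13) − (3)(11) = 6
A_2→A_3: (3)(10) − (1)(13) = 17
A_3→A_4: (1)(1) − (-12)(10) = 121
A_4→A_5: (-12)(-8) − (-10)(1) = 106
A_5→A_6: (-10)(-7) − (2)(-8) = 86
A_6→A_7: (2)(-3) − (3)(-7) = 15
A_7→A_8: (3)(-13) − (15)(-3) = 6
A_8→A_1: (15)(11) − (3)(-13) = 204
Σ = 561
Signed area = Σ/2 = 280.5 (positive ⇒ counter-clockwise traversal).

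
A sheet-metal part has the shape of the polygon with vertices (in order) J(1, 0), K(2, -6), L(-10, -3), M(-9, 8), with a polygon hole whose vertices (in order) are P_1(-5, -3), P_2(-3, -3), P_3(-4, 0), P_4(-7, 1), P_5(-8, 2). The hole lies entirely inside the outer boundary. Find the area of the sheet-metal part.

84.5

Outer boundary:
Apply the surveyor's formula: 2A = Σ (x_i·y_{i+1} − x_{i+1}·y_i), indices taken mod 4.
Cross-terms: -6, -66, -107, -8  ⇒  Σ = -187
Area = |Σ|/2 = 93.5.
Hole:
P_1→P_2: (-5)(-3) − (-3)(-3) = 6
P_2→P_3: (-3)(0) − (-4)(-3) = -12
P_3→P_4: (-4)(1) − (-7)(0) = -4
P_4→P_5: (-7)(2) − (-8)(1) = -6
P_5→P_1: (-8)(-3) − (-5)(2) = 34
Σ = 18
Area = |Σ|/2 = 9.
Net area = 93.5 − 9 = 84.5.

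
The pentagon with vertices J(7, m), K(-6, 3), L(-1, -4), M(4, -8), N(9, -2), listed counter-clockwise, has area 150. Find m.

10

Write out the shoelace sum; only the two edges meeting at J involve m:
2·Area = [(9·m − 7·(-2)) + (7·3 − (-6)·m)] + 115
       = 15·m + 150 = 300
⇒ m = 10.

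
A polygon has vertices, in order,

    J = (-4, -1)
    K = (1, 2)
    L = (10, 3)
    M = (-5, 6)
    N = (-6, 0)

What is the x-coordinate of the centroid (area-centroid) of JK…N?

-247/279

Apply the shoelace (surveyor's) formula. First the cross-terms c_i = x_i·y_{i+1} − x_{i+1}·y_i:
  -7, -17, 75, 36, 6  ⇒  2A = 93, A = 46.5.
Then Σ (x_i + x_{i+1})·c_i = -247, so x̄ = -247 / (6·46.5) = -247/279.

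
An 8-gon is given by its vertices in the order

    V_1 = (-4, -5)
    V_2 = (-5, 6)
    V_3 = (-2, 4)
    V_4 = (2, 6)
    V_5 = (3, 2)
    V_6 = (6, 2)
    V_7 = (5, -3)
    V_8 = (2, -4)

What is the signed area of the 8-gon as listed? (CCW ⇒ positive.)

-82.5

Apply the shoelace (surveyor's) formula: 2A = Σ (x_i·y_{i+1} − x_{i+1}·y_i), indices taken mod 8.
Cross-terms: -49, -8, -20, -14, -6, -28, -14, -26  ⇒  Σ = -165
Signed area = Σ/2 = -82.5 (negative ⇒ clockwise traversal).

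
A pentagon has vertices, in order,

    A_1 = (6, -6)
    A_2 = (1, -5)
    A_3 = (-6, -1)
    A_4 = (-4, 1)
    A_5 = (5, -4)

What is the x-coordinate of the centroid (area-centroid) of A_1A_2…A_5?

-8/45

Apply the surveyor's formula. First the cross-terms c_i = x_i·y_{i+1} − x_{i+1}·y_i:
  -24, -31, -10, 11, -6  ⇒  2A = -60, A = -30.
Then Σ (x_i + x_{i+1})·c_i = 32, so x̄ = 32 / (6·(-30)) = -8/45.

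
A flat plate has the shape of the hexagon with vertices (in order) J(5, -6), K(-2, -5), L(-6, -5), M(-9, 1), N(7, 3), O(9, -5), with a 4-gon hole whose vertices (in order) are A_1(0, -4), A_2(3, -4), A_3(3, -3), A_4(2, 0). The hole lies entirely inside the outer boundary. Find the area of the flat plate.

110

Outer boundary:
Apply the surveyor's formula: 2A = Σ (x_i·y_{i+1} − x_{i+1}·y_i), indices taken mod 6.
J→K: (5)(-5) − (-2)(-6) = -37
K→L: (-2)(-5) − (-6)(-5) = -20
L→M: (-6)(1) − (-9)(-5) = -51
M→N: (-9)(3) − (7)(1) = -34
N→O: (7)(-5) − (9)(3) = -62
O→J: (9)(-6) − (5)(-5) = -29
Σ = -233
Area = |Σ|/2 = 116.5.
Hole:
Apply the shoelace formula: 2A = Σ (x_i·y_{i+1} − x_{i+1}·y_i), indices taken mod 4.
Σ = (12) + (3) + (6) + (-8) = 13
Area = |Σ|/2 = 6.5.
Net area = 116.5 − 6.5 = 110.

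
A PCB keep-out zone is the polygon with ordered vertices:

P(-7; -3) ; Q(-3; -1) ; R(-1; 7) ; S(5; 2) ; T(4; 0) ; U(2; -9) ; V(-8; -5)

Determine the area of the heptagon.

99

Σ = (-2) + (-22) + (-37) + (-8) + (-36) + (-82) + (-11) = -198
Area = |Σ|/2 = 99.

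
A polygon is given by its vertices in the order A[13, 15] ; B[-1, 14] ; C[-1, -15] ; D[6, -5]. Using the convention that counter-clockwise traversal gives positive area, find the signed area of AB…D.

Apply the shoelace (surveyor's) formula: 2A = Σ (x_i·y_{i+1} − x_{i+1}·y_i), indices taken mod 4.
Σ = (197) + (29) + (95) + (155) = 476
Signed area = Σ/2 = 238 (positive ⇒ counter-clockwise traversal).

238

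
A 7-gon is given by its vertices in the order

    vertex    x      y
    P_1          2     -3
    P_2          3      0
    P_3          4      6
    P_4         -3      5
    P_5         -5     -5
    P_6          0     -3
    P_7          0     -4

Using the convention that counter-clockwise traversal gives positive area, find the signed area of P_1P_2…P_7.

Apply the shoelace formula: 2A = Σ (x_i·y_{i+1} − x_{i+1}·y_i), indices taken mod 7.
Σ = (9) + (18) + (38) + (40) + (15) + (0) + (8) = 128
Signed area = Σ/2 = 64 (positive ⇒ counter-clockwise traversal).

64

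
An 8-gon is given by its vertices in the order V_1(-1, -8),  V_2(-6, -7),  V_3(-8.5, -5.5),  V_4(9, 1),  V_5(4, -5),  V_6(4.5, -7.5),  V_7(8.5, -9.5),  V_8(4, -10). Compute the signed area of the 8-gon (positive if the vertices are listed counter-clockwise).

-75.5

Σ = (-41) + (-26.5) + (41) + (-49) + (-7.5) + (21) + (-47) + (-42) = -151
Signed area = Σ/2 = -75.5 (negative ⇒ clockwise traversal).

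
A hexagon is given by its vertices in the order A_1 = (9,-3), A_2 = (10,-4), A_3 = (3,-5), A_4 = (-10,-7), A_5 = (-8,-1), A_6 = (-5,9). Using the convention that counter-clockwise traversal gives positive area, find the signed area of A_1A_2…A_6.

Apply Gauss's area formula: 2A = Σ (x_i·y_{i+1} − x_{i+1}·y_i), indices taken mod 6.
Σ = (-6) + (-38) + (-71) + (-46) + (-77) + (-66) = -304
Signed area = Σ/2 = -152 (negative ⇒ clockwise traversal).

-152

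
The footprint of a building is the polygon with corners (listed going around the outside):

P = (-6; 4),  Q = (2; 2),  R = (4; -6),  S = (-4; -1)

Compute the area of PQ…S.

45

Apply the surveyor's formula: 2A = Σ (x_i·y_{i+1} − x_{i+1}·y_i), indices taken mod 4.
Σ = (-20) + (-20) + (-28) + (-22) = -90
Area = |Σ|/2 = 45.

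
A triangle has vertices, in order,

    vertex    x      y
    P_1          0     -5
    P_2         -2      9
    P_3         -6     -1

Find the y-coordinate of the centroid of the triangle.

1

Apply the shoelace formula. First the cross-terms c_i = x_i·y_{i+1} − x_{i+1}·y_i:
  -10, 56, 30  ⇒  2A = 76, A = 38.
Then Σ (y_i + y_{i+1})·c_i = 228, so ȳ = 228 / (6·38) = 1.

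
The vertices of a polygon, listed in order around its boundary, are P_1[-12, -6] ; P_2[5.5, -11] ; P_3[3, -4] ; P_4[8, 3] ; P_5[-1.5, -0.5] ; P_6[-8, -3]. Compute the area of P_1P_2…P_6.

115

Σ = (165) + (11) + (41) + (0.5) + (0.5) + (12) = 230
Area = |Σ|/2 = 115.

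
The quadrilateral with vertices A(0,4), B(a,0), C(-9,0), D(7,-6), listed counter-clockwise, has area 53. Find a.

-6

The doubled signed area Σ (x_i y_{i+1} − x_{i+1} y_i) is linear in a.
With a=0 it equals 82; the coefficient of a is -4 (from the two edges through B).
So -4·a + 82 = 2·53 = 106 ⇒ a = -6.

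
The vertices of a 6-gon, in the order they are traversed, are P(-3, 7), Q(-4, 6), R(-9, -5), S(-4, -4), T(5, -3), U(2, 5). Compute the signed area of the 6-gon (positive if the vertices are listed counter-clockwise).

96

Apply the shoelace formula: 2A = Σ (x_i·y_{i+1} − x_{i+1}·y_i), indices taken mod 6.
Σ = (10) + (74) + (16) + (32) + (31) + (29) = 192
Signed area = Σ/2 = 96 (positive ⇒ counter-clockwise traversal).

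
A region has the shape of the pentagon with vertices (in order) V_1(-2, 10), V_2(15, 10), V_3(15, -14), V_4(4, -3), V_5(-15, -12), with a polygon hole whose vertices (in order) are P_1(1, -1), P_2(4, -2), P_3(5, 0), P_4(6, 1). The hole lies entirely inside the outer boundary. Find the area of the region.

Outer boundary:
Apply the shoelace formula: 2A = Σ (x_i·y_{i+1} − x_{i+1}·y_i), indices taken mod 5.
Σ = (-170) + (-360) + (11) + (-93) + (-174) = -786
Area = |Σ|/2 = 393.
Hole:
Apply the surveyor's formula: 2A = Σ (x_i·y_{i+1} − x_{i+1}·y_i), indices taken mod 4.
Cross-terms: 2, 10, 5, -7  ⇒  Σ = 10
Area = |Σ|/2 = 5.
Net area = 393 − 5 = 388.

388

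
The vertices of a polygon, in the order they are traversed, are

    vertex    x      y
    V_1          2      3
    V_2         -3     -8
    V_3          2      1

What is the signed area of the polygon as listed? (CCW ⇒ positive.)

5

Apply the surveyor's formula: 2A = Σ (x_i·y_{i+1} − x_{i+1}·y_i), indices taken mod 3.
Cross-terms: -7, 13, 4  ⇒  Σ = 10
Signed area = Σ/2 = 5 (positive ⇒ counter-clockwise traversal).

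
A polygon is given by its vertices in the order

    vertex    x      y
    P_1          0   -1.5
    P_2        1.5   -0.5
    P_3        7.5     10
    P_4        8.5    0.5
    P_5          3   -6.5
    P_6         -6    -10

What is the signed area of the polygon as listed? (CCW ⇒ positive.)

-88.5

Apply the shoelace formula: 2A = Σ (x_i·y_{i+1} − x_{i+1}·y_i), indices taken mod 6.
Cross-terms: 2.25, 18.75, -81.25, -56.75, -69, 9  ⇒  Σ = -177
Signed area = Σ/2 = -88.5 (negative ⇒ clockwise traversal).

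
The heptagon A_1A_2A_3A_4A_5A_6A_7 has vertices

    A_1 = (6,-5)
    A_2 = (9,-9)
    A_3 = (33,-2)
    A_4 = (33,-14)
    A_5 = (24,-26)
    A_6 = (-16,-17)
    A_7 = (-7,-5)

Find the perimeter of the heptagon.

|A_1A_2| = √((3)² + (-4)²) = √25 = 5
|A_2A_3| = √((24)² + (7)²) = √625 = 25
|A_3A_4| = √((0)² + (-12)²) = √144 = 12
|A_4A_5| = √((-9)² + (-12)²) = √225 = 15
|A_5A_6| = √((-40)² + (9)²) = √1681 = 41
|A_6A_7| = √((9)² + (12)²) = √225 = 15
|A_7A_1| = √((13)² + (0)²) = √169 = 13
Perimeter = 5 + 25 + 12 + 15 + 41 + 15 + 13 = 126.

126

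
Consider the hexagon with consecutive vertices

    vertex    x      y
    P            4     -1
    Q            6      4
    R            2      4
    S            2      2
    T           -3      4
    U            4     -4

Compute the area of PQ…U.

P→Q: (4)(4) − (6)(-1) = 22
Q→R: (6)(4) − (2)(4) = 16
R→S: (2)(2) − (2)(4) = -4
S→T: (2)(4) − (-3)(2) = 14
T→U: (-3)(-4) − (4)(4) = -4
U→P: (4)(-1) − (4)(-4) = 12
Σ = 56
Area = |Σ|/2 = 28.

28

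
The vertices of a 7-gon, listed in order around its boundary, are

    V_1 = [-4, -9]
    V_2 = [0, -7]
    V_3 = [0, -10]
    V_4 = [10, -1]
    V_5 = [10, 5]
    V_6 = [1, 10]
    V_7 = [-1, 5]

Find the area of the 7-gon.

163.5

Σ = (28) + (0) + (100) + (60) + (95) + (15) + (29) = 327
Area = |Σ|/2 = 163.5.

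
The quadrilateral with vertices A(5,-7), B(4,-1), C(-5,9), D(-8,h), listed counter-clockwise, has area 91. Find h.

0

Write out the shoelace sum; only the two edges meeting at D involve h:
2·Area = [((-5)·h − (-8)·9) + ((-8)·(-7) − 5·h)] + 54
       = -10·h + 182 = 182
⇒ h = 0.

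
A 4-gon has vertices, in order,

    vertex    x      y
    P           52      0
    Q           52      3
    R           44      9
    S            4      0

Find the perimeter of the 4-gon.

|PQ| = √((0)² + (3)²) = √9 = 3
|QR| = √((-8)² + (6)²) = √100 = 10
|RS| = √((-40)² + (-9)²) = √1681 = 41
|SP| = √((48)² + (0)²) = √2304 = 48
Perimeter = 3 + 10 + 41 + 48 = 102.

102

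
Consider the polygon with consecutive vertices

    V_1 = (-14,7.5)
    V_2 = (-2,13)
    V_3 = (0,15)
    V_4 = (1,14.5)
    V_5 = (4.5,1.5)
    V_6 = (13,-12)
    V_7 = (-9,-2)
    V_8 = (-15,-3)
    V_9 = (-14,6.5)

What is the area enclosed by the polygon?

319.875

Apply the shoelace formula: 2A = Σ (x_i·y_{i+1} − x_{i+1}·y_i), indices taken mod 9.
Cross-terms: -167, -30, -15, -63.75, -73.5, -134, -3, -139.5, -14  ⇒  Σ = -639.75
Area = |Σ|/2 = 319.875.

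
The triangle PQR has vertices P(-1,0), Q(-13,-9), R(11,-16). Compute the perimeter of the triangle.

|PQ| = √((-12)² + (-9)²) = √225 = 15
|QR| = √((24)² + (-7)²) = √625 = 25
|RP| = √((-12)² + (16)²) = √400 = 20
Perimeter = 15 + 25 + 20 = 60.

60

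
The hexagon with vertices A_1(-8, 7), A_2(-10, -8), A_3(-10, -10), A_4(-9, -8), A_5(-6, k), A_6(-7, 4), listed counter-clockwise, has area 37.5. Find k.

-10

The doubled signed area Σ (x_i y_{i+1} − x_{i+1} y_i) is linear in k.
With k=0 it equals 55; the coefficient of k is -2 (from the two edges through A_5).
So -2·k + 55 = 2·37.5 = 75 ⇒ k = -10.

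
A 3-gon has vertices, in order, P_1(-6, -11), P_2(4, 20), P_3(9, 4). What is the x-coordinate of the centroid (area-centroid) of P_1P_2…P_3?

Apply the shoelace formula. First the cross-terms c_i = x_i·y_{i+1} − x_{i+1}·y_i:
  -76, -164, -75  ⇒  2A = -315, A = -157.5.
Then Σ (x_i + x_{i+1})·c_i = -2205, so x̄ = -2205 / (6·(-157.5)) = 7/3.

7/3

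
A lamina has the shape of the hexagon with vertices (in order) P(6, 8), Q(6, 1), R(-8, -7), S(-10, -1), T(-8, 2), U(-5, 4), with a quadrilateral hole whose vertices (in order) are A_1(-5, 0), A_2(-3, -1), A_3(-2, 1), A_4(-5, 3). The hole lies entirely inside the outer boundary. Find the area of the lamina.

119

Outer boundary:
Apply the shoelace formula: 2A = Σ (x_i·y_{i+1} − x_{i+1}·y_i), indices taken mod 6.
Σ = (-42) + (-34) + (-62) + (-28) + (-22) + (-64) = -252
Area = |Σ|/2 = 126.
Hole:
Apply the shoelace formula: 2A = Σ (x_i·y_{i+1} − x_{i+1}·y_i), indices taken mod 4.
Σ = (5) + (-5) + (-1) + (15) = 14
Area = |Σ|/2 = 7.
Net area = 126 − 7 = 119.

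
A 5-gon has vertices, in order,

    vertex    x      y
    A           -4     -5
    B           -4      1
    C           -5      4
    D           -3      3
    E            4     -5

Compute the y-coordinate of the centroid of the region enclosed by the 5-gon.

-1.84

Apply the surveyor's formula. First the cross-terms c_i = x_i·y_{i+1} − x_{i+1}·y_i:
  -24, -11, -3, 3, -40  ⇒  2A = -75, A = -37.5.
Then Σ (y_i + y_{i+1})·c_i = 414, so ȳ = 414 / (6·(-37.5)) = -1.84.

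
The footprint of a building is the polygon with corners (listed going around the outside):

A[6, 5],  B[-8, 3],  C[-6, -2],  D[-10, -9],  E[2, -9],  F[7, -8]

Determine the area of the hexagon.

Apply Gauss's area formula: 2A = Σ (x_i·y_{i+1} − x_{i+1}·y_i), indices taken mod 6.
Σ = (58) + (34) + (34) + (108) + (47) + (83) = 364
Area = |Σ|/2 = 182.

182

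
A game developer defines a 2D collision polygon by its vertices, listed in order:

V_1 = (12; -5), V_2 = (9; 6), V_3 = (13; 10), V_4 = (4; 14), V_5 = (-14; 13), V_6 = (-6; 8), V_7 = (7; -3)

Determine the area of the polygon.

224

Apply the surveyor's formula: 2A = Σ (x_i·y_{i+1} − x_{i+1}·y_i), indices taken mod 7.
V_1→V_2: (12)(6) − (9)(-5) = 117
V_2→V_3: (9)(10) − (13)(6) = 12
V_3→V_4: (13)(14) − (4)(10) = 142
V_4→V_5: (4)(13) − (-14)(14) = 248
V_5→V_6: (-14)(8) − (-6)(13) = -34
V_6→V_7: (-6)(-3) − (7)(8) = -38
V_7→V_1: (7)(-5) − (12)(-3) = 1
Σ = 448
Area = |Σ|/2 = 224.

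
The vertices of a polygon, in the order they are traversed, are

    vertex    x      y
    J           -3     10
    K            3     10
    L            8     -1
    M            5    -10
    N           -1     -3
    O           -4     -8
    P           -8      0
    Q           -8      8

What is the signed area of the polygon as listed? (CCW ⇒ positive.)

Cross-terms: -60, -83, -75, -25, -4, -64, -64, -56  ⇒  Σ = -431
Signed area = Σ/2 = -215.5 (negative ⇒ clockwise traversal).

-215.5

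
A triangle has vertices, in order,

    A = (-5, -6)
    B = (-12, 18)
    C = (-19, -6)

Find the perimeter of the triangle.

|AB| = √((-7)² + (24)²) = √625 = 25
|BC| = √((-7)² + (-24)²) = √625 = 25
|CA| = √((14)² + (0)²) = √196 = 14
Perimeter = 25 + 25 + 14 = 64.

64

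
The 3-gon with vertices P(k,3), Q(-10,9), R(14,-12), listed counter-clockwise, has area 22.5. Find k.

Write out the shoelace sum; only the two edges meeting at P involve k:
2·Area = [(14·3 − k·(-12)) + (k·9 − (-10)·3)] + -6
       = 21·k + 66 = 45
⇒ k = -1.

-1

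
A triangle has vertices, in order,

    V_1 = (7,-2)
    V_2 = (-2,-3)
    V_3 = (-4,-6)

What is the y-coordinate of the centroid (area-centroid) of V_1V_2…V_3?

-11/3

Apply the shoelace (surveyor's) formula. First the cross-terms c_i = x_i·y_{i+1} − x_{i+1}·y_i:
  -25, 0, 50  ⇒  2A = 25, A = 12.5.
Then Σ (y_i + y_{i+1})·c_i = -275, so ȳ = -275 / (6·12.5) = -11/3.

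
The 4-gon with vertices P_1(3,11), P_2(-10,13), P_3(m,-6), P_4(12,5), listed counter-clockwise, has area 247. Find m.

Write out the shoelace sum; only the two edges meeting at P_3 involve m:
2·Area = [((-10)·(-6) − m·13) + (m·5 − 12·(-6))] + 266
       = -8·m + 398 = 494
⇒ m = -12.

-12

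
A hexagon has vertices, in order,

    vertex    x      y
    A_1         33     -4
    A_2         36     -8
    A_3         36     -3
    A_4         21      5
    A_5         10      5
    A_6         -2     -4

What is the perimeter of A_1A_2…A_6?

88

|A_1A_2| = √((3)² + (-4)²) = √25 = 5
|A_2A_3| = √((0)² + (5)²) = √25 = 5
|A_3A_4| = √((-15)² + (8)²) = √289 = 17
|A_4A_5| = √((-11)² + (0)²) = √121 = 11
|A_5A_6| = √((-12)² + (-9)²) = √225 = 15
|A_6A_1| = √((35)² + (0)²) = √1225 = 35
Perimeter = 5 + 5 + 17 + 11 + 15 + 35 = 88.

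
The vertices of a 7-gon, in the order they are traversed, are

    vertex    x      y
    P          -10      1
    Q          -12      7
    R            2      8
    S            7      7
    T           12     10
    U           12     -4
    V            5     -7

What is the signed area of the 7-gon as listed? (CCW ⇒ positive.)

Σ = (-58) + (-110) + (-42) + (-14) + (-168) + (-64) + (-65) = -521
Signed area = Σ/2 = -260.5 (negative ⇒ clockwise traversal).

-260.5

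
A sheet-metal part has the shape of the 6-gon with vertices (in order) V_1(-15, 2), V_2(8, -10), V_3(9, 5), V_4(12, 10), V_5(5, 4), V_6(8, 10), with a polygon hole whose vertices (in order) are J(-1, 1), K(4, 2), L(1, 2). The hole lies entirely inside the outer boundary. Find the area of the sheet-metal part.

236.5

Outer boundary:
Apply the surveyor's formula: 2A = Σ (x_i·y_{i+1} − x_{i+1}·y_i), indices taken mod 6.
Σ = (134) + (130) + (30) + (-2) + (18) + (166) = 476
Area = |Σ|/2 = 238.
Hole:
Apply the surveyor's formula: 2A = Σ (x_i·y_{i+1} − x_{i+1}·y_i), indices taken mod 3.
Σ = (-6) + (6) + (3) = 3
Area = |Σ|/2 = 1.5.
Net area = 238 − 1.5 = 236.5.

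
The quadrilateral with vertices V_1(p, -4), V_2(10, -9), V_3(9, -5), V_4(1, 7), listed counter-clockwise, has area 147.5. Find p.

-10

Write out the shoelace sum; only the two edges meeting at V_1 involve p:
2·Area = [(1·(-4) − p·7) + (p·(-9) − 10·(-4))] + 99
       = -16·p + 135 = 295
⇒ p = -10.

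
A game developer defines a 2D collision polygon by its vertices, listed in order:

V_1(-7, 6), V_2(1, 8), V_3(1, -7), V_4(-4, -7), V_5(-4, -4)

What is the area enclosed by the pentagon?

88

Cross-terms: -62, -15, -35, -12, -52  ⇒  Σ = -176
Area = |Σ|/2 = 88.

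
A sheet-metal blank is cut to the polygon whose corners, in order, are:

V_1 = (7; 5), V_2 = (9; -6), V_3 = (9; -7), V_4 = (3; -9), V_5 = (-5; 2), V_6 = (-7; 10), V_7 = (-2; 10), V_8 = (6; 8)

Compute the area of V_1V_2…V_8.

Σ = (-87) + (-9) + (-60) + (-39) + (-36) + (-50) + (-76) + (-26) = -383
Area = |Σ|/2 = 191.5.

191.5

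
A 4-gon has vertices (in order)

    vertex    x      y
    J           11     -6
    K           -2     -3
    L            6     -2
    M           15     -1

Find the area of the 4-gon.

Apply the shoelace (surveyor's) formula: 2A = Σ (x_i·y_{i+1} − x_{i+1}·y_i), indices taken mod 4.
Σ = (-45) + (22) + (24) + (-79) = -78
Area = |Σ|/2 = 39.

39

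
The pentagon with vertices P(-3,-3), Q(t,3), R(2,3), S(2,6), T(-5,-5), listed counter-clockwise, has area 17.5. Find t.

4

Write out the shoelace sum; only the two edges meeting at Q involve t:
2·Area = [((-3)·3 − t·(-3)) + (t·3 − 2·3)] + 26
       = 6·t + 11 = 35
⇒ t = 4.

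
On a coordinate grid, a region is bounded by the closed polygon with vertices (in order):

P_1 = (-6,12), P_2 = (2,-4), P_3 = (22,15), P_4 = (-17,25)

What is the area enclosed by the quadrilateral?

434.5

Σ = (0) + (118) + (805) + (-54) = 869
Area = |Σ|/2 = 434.5.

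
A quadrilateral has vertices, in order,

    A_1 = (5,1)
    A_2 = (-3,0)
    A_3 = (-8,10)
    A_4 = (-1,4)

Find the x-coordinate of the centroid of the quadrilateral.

-15/7

Apply the shoelace formula. First the cross-terms c_i = x_i·y_{i+1} − x_{i+1}·y_i:
  3, -30, -22, -21  ⇒  2A = -70, A = -35.
Then Σ (x_i + x_{i+1})·c_i = 450, so x̄ = 450 / (6·(-35)) = -15/7.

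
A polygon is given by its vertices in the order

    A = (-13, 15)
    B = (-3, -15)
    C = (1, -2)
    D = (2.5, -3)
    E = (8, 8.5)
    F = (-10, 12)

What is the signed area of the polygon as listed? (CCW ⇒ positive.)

Σ = (240) + (21) + (2) + (45.25) + (181) + (6) = 495.25
Signed area = Σ/2 = 247.625 (positive ⇒ counter-clockwise traversal).

247.625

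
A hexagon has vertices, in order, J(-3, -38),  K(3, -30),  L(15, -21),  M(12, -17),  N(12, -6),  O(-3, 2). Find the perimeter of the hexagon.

|JK| = √((6)² + (8)²) = √100 = 10
|KL| = √((12)² + (9)²) = √225 = 15
|LM| = √((-3)² + (4)²) = √25 = 5
|MN| = √((0)² + (11)²) = √121 = 11
|NO| = √((-15)² + (8)²) = √289 = 17
|OJ| = √((0)² + (-40)²) = √1600 = 40
Perimeter = 10 + 15 + 5 + 11 + 17 + 40 = 98.

98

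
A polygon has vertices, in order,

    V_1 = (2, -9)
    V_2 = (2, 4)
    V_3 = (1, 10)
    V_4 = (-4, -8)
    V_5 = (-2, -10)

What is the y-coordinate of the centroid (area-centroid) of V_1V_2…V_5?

Apply the shoelace formula. First the cross-terms c_i = x_i·y_{i+1} − x_{i+1}·y_i:
  26, 16, 32, 24, 38  ⇒  2A = 136, A = 68.
Then Σ (y_i + y_{i+1})·c_i = -996, so ȳ = -996 / (6·68) = -83/34.

-83/34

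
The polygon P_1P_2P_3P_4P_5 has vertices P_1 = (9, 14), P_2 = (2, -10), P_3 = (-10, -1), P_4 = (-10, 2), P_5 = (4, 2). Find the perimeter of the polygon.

|P_1P_2| = √((-7)² + (-24)²) = √625 = 25
|P_2P_3| = √((-12)² + (9)²) = √225 = 15
|P_3P_4| = √((0)² + (3)²) = √9 = 3
|P_4P_5| = √((14)² + (0)²) = √196 = 14
|P_5P_1| = √((5)² + (12)²) = √169 = 13
Perimeter = 25 + 15 + 3 + 14 + 13 = 70.

70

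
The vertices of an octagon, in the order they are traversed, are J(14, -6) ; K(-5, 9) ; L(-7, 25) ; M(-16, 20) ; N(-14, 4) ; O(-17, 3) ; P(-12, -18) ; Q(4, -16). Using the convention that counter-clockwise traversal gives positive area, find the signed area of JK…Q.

Apply the shoelace (surveyor's) formula: 2A = Σ (x_i·y_{i+1} − x_{i+1}·y_i), indices taken mod 8.
Σ = (96) + (-62) + (260) + (216) + (26) + (342) + (264) + (200) = 1342
Signed area = Σ/2 = 671 (positive ⇒ counter-clockwise traversal).

671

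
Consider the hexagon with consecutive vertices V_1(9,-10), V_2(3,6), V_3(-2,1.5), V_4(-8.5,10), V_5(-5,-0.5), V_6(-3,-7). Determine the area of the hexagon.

Apply the surveyor's formula: 2A = Σ (x_i·y_{i+1} − x_{i+1}·y_i), indices taken mod 6.
Cross-terms: 84, 16.5, -7.25, 54.25, 33.5, 93  ⇒  Σ = 274
Area = |Σ|/2 = 137.

137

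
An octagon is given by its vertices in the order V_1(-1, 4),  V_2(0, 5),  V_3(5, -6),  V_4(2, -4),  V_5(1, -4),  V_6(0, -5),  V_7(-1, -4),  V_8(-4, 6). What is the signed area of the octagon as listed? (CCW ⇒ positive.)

Apply the surveyor's formula: 2A = Σ (x_i·y_{i+1} − x_{i+1}·y_i), indices taken mod 8.
Cross-terms: -5, -25, -8, -4, -5, -5, -22, -10  ⇒  Σ = -84
Signed area = Σ/2 = -42 (negative ⇒ clockwise traversal).

-42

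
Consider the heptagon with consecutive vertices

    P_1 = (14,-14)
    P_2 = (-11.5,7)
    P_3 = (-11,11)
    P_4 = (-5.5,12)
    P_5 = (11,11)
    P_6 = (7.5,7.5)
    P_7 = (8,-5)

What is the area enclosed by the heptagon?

258

Σ = (-63) + (-49.5) + (-71.5) + (-192.5) + (0) + (-97.5) + (-42) = -516
Area = |Σ|/2 = 258.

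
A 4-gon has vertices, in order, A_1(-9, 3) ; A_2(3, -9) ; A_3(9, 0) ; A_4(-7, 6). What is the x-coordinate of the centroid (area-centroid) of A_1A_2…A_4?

Apply the surveyor's formula. First the cross-terms c_i = x_i·y_{i+1} − x_{i+1}·y_i:
  72, 81, 54, 33  ⇒  2A = 240, A = 120.
Then Σ (x_i + x_{i+1})·c_i = 120, so x̄ = 120 / (6·120) = 1/6.

1/6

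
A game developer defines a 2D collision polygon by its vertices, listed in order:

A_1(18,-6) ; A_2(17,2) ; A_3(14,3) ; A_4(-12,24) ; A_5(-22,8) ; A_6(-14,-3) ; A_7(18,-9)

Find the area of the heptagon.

688.5

Cross-terms: 138, 23, 372, 432, 178, 180, 54  ⇒  Σ = 1377
Area = |Σ|/2 = 688.5.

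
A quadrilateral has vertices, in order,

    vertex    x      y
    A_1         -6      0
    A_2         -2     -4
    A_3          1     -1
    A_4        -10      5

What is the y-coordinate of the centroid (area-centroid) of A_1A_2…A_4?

Apply the shoelace (surveyor's) formula. First the cross-terms c_i = x_i·y_{i+1} − x_{i+1}·y_i:
  24, 6, -5, 30  ⇒  2A = 55, A = 27.5.
Then Σ (y_i + y_{i+1})·c_i = 4, so ȳ = 4 / (6·27.5) = 4/165.

4/165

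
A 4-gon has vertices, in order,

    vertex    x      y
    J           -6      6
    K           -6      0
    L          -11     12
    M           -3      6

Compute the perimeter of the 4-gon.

32

|JK| = √((0)² + (-6)²) = √36 = 6
|KL| = √((-5)² + (12)²) = √169 = 13
|LM| = √((8)² + (-6)²) = √100 = 10
|MJ| = √((-3)² + (0)²) = √9 = 3
Perimeter = 6 + 13 + 10 + 3 = 32.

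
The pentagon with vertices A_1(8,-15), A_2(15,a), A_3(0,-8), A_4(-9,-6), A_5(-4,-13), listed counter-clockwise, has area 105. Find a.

The doubled signed area Σ (x_i y_{i+1} − x_{i+1} y_i) is linear in a.
With a=0 it equals 290; the coefficient of a is 8 (from the two edges through A_2).
So 8·a + 290 = 2·105 = 210 ⇒ a = -10.

-10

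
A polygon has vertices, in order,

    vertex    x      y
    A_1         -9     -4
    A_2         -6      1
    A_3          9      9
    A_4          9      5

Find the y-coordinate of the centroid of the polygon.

114/41

Apply the surveyor's formula. First the cross-terms c_i = x_i·y_{i+1} − x_{i+1}·y_i:
  -33, -63, -36, 9  ⇒  2A = -123, A = -61.5.
Then Σ (y_i + y_{i+1})·c_i = -1026, so ȳ = -1026 / (6·(-61.5)) = 114/41.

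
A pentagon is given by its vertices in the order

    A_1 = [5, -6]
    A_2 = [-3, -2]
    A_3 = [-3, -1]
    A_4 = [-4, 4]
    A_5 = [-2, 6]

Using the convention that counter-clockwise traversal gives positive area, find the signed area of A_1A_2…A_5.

-40.5

Apply Gauss's area formula: 2A = Σ (x_i·y_{i+1} − x_{i+1}·y_i), indices taken mod 5.
Cross-terms: -28, -3, -16, -16, -18  ⇒  Σ = -81
Signed area = Σ/2 = -40.5 (negative ⇒ clockwise traversal).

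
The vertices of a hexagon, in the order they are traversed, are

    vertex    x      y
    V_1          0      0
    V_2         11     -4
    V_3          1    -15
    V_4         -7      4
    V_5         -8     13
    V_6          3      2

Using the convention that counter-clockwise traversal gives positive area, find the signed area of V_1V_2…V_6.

-188

V_1→V_2: (0)(-4) − (11)(0) = 0
V_2→V_3: (11)(-15) − (1)(-4) = -161
V_3→V_4: (1)(4) − (-7)(-15) = -101
V_4→V_5: (-7)(13) − (-8)(4) = -59
V_5→V_6: (-8)(2) − (3)(13) = -55
V_6→V_1: (3)(0) − (0)(2) = 0
Σ = -376
Signed area = Σ/2 = -188 (negative ⇒ clockwise traversal).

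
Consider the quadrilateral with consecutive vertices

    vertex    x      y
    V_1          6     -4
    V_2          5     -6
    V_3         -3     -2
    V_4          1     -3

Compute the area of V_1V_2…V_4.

9.5

Apply the shoelace formula: 2A = Σ (x_i·y_{i+1} − x_{i+1}·y_i), indices taken mod 4.
Cross-terms: -16, -28, 11, 14  ⇒  Σ = -19
Area = |Σ|/2 = 9.5.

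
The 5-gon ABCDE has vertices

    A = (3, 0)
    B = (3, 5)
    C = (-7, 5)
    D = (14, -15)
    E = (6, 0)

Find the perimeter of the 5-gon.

64

|AB| = √((0)² + (5)²) = √25 = 5
|BC| = √((-10)² + (0)²) = √100 = 10
|CD| = √((21)² + (-20)²) = √841 = 29
|DE| = √((-8)² + (15)²) = √289 = 17
|EA| = √((-3)² + (0)²) = √9 = 3
Perimeter = 5 + 10 + 29 + 17 + 3 = 64.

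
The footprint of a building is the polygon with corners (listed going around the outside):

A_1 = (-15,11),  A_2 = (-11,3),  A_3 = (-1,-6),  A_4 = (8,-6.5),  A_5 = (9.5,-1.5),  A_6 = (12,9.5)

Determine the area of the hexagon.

316

Apply Gauss's area formula: 2A = Σ (x_i·y_{i+1} − x_{i+1}·y_i), indices taken mod 6.
Cross-terms: 76, 69, 54.5, 49.75, 108.25, 274.5  ⇒  Σ = 632
Area = |Σ|/2 = 316.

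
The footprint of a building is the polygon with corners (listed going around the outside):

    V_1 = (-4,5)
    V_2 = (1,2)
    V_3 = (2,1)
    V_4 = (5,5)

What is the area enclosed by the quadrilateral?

17

Apply the surveyor's formula: 2A = Σ (x_i·y_{i+1} − x_{i+1}·y_i), indices taken mod 4.
Σ = (-13) + (-3) + (5) + (45) = 34
Area = |Σ|/2 = 17.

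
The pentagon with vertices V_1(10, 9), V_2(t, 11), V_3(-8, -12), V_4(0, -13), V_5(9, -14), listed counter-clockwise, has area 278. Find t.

4

The doubled signed area Σ (x_i y_{i+1} − x_{i+1} y_i) is linear in t.
With t=0 it equals 640; the coefficient of t is -21 (from the two edges through V_2).
So -21·t + 640 = 2·278 = 556 ⇒ t = 4.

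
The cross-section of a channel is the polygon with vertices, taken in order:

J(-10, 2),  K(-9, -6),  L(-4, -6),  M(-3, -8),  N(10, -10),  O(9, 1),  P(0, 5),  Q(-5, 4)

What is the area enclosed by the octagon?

216

Cross-terms: 78, 30, 14, 110, 100, 45, 25, 30  ⇒  Σ = 432
Area = |Σ|/2 = 216.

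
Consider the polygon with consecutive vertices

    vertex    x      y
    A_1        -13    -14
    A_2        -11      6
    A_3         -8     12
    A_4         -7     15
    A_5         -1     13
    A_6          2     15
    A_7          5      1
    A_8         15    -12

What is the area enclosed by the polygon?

491.5

Apply the surveyor's formula: 2A = Σ (x_i·y_{i+1} − x_{i+1}·y_i), indices taken mod 8.
Σ = (-232) + (-84) + (-36) + (-76) + (-41) + (-73) + (-75) + (-366) = -983
Area = |Σ|/2 = 491.5.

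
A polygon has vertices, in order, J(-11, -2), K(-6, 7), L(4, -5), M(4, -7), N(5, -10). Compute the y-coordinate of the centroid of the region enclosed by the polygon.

Apply the surveyor's formula. First the cross-terms c_i = x_i·y_{i+1} − x_{i+1}·y_i:
  -89, 2, -8, -5, -120  ⇒  2A = -220, A = -110.
Then Σ (y_i + y_{i+1})·c_i = 1180, so ȳ = 1180 / (6·(-110)) = -59/33.

-59/33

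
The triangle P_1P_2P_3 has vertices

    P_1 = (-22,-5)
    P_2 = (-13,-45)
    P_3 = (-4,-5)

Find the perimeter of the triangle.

|P_1P_2| = √((9)² + (-40)²) = √1681 = 41
|P_2P_3| = √((9)² + (40)²) = √1681 = 41
|P_3P_1| = √((-18)² + (0)²) = √324 = 18
Perimeter = 41 + 41 + 18 = 100.

100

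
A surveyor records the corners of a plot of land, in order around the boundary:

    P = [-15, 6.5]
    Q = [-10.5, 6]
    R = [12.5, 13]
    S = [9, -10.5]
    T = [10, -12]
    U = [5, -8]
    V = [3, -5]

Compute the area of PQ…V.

Apply the shoelace formula: 2A = Σ (x_i·y_{i+1} − x_{i+1}·y_i), indices taken mod 7.
Σ = (-21.75) + (-211.5) + (-248.25) + (-3) + (-20) + (-1) + (-55.5) = -561
Area = |Σ|/2 = 280.5.

280.5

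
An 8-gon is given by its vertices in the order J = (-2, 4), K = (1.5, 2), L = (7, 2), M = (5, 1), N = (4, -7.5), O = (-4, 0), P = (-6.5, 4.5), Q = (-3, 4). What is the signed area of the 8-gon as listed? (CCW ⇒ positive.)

-65

Σ = (-10) + (-11) + (-3) + (-41.5) + (-30) + (-18) + (-12.5) + (-4) = -130
Signed area = Σ/2 = -65 (negative ⇒ clockwise traversal).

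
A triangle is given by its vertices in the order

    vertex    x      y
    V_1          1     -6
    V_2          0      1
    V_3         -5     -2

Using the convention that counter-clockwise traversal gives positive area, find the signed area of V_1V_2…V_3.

Apply the shoelace (surveyor's) formula: 2A = Σ (x_i·y_{i+1} − x_{i+1}·y_i), indices taken mod 3.
Cross-terms: 1, 5, 32  ⇒  Σ = 38
Signed area = Σ/2 = 19 (positive ⇒ counter-clockwise traversal).

19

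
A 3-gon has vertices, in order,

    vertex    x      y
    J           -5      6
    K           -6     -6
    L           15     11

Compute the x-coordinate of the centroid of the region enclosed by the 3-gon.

Apply the shoelace formula. First the cross-terms c_i = x_i·y_{i+1} − x_{i+1}·y_i:
  66, 24, 145  ⇒  2A = 235, A = 117.5.
Then Σ (x_i + x_{i+1})·c_i = 940, so x̄ = 940 / (6·117.5) = 4/3.

4/3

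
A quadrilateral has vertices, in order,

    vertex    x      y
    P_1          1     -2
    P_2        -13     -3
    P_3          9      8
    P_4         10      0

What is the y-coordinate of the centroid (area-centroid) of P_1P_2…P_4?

Apply Gauss's area formula. First the cross-terms c_i = x_i·y_{i+1} − x_{i+1}·y_i:
  -29, -77, -80, -20  ⇒  2A = -206, A = -103.
Then Σ (y_i + y_{i+1})·c_i = -840, so ȳ = -840 / (6·(-103)) = 140/103.

140/103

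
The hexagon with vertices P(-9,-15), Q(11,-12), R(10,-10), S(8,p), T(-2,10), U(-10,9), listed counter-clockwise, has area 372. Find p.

The doubled signed area Σ (x_i y_{i+1} − x_{i+1} y_i) is linear in p.
With p=0 it equals 756; the coefficient of p is 12 (from the two edges through S).
So 12·p + 756 = 2·372 = 744 ⇒ p = -1.

-1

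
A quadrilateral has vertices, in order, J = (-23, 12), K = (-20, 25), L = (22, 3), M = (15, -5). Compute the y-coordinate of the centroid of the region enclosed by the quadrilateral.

638/69

Apply Gauss's area formula. First the cross-terms c_i = x_i·y_{i+1} − x_{i+1}·y_i:
  -335, -610, -155, 65  ⇒  2A = -1035, A = -517.5.
Then Σ (y_i + y_{i+1})·c_i = -28710, so ȳ = -28710 / (6·(-517.5)) = 638/69.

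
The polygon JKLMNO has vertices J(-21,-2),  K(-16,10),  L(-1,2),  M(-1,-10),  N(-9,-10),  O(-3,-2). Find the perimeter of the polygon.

78

|JK| = √((5)² + (12)²) = √169 = 13
|KL| = √((15)² + (-8)²) = √289 = 17
|LM| = √((0)² + (-12)²) = √144 = 12
|MN| = √((-8)² + (0)²) = √64 = 8
|NO| = √((6)² + (8)²) = √100 = 10
|OJ| = √((-18)² + (0)²) = √324 = 18
Perimeter = 13 + 17 + 12 + 8 + 10 + 18 = 78.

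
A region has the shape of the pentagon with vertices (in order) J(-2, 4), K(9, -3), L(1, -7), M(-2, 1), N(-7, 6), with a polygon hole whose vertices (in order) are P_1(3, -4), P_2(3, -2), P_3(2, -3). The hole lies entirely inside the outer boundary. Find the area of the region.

Outer boundary:
Apply the surveyor's formula: 2A = Σ (x_i·y_{i+1} − x_{i+1}·y_i), indices taken mod 5.
Σ = (-30) + (-60) + (-13) + (-5) + (-16) = -124
Area = |Σ|/2 = 62.
Hole:
Apply the surveyor's formula: 2A = Σ (x_i·y_{i+1} − x_{i+1}·y_i), indices taken mod 3.
P_1→P_2: (3)(-2) − (3)(-4) = 6
P_2→P_3: (3)(-3) − (2)(-2) = -5
P_3→P_1: (2)(-4) − (3)(-3) = 1
Σ = 2
Area = |Σ|/2 = 1.
Net area = 62 − 1 = 61.

61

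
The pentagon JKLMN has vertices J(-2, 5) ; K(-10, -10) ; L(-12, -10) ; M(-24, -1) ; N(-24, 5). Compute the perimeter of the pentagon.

|JK| = √((-8)² + (-15)²) = √289 = 17
|KL| = √((-2)² + (0)²) = √4 = 2
|LM| = √((-12)² + (9)²) = √225 = 15
|MN| = √((0)² + (6)²) = √36 = 6
|NJ| = √((22)² + (0)²) = √484 = 22
Perimeter = 17 + 2 + 15 + 6 + 22 = 62.

62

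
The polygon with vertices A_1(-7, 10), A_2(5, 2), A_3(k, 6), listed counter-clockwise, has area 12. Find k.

2

The doubled signed area Σ (x_i y_{i+1} − x_{i+1} y_i) is linear in k.
With k=0 it equals 8; the coefficient of k is 8 (from the two edges through A_3).
So 8·k + 8 = 2·12 = 24 ⇒ k = 2.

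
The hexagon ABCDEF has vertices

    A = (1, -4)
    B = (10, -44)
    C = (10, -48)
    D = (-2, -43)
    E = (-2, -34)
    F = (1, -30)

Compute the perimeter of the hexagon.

98

|AB| = √((9)² + (-40)²) = √1681 = 41
|BC| = √((0)² + (-4)²) = √16 = 4
|CD| = √((-12)² + (5)²) = √169 = 13
|DE| = √((0)² + (9)²) = √81 = 9
|EF| = √((3)² + (4)²) = √25 = 5
|FA| = √((0)² + (26)²) = √676 = 26
Perimeter = 41 + 4 + 13 + 9 + 5 + 26 = 98.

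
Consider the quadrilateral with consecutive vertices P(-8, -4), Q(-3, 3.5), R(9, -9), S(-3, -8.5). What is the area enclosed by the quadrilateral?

102

Σ = (-40) + (-4.5) + (-103.5) + (-56) = -204
Area = |Σ|/2 = 102.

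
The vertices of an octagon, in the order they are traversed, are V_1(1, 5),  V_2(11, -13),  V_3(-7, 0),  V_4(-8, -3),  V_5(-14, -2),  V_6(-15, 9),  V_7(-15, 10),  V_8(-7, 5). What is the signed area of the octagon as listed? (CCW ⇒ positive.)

-190

Apply the surveyor's formula: 2A = Σ (x_i·y_{i+1} − x_{i+1}·y_i), indices taken mod 8.
Cross-terms: -68, -91, 21, -26, -156, -15, -5, -40  ⇒  Σ = -380
Signed area = Σ/2 = -190 (negative ⇒ clockwise traversal).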